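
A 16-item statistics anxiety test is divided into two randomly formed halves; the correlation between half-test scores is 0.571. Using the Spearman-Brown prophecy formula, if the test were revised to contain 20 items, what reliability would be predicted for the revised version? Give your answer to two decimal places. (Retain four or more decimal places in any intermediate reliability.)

0.77

Full-test reliability from the split-half r: r_full = 2(0.571)/(1 + 0.571) = 0.7269
Then adjust to 20 items: n = 20/16 = 1.2500
r_new = n·r_full / (1 + (n − 1)·r_full) = 0.9086 / 1.1817 ≈ 0.7689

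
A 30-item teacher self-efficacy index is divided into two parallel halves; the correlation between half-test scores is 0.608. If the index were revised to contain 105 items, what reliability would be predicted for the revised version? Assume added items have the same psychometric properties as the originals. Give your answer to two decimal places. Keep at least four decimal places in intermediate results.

Spearman-Brown correction (n = 2): r_full = 2·0.608/(1 + 0.608) = 0.7562
Then adjust to 105 items: n = 105/30 = 3.5000
r_new = n·r_full / (1 + (n − 1)·r_full) = 2.6467 / 2.8905 ≈ 0.9157

0.92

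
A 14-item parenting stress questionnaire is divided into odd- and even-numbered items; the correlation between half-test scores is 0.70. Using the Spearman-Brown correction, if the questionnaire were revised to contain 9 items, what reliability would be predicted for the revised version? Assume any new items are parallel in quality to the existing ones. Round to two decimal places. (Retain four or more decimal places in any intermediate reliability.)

0.75

Full-test reliability from the split-half r: r_full = 2(0.70)/(1 + 0.70) = 0.8235
Length factor from 14 to 9 items: n = 9/14 = 0.6429
r_new = n·r_full / (1 + (n − 1)·r_full) = 0.5294 / 0.7059 ≈ 0.7500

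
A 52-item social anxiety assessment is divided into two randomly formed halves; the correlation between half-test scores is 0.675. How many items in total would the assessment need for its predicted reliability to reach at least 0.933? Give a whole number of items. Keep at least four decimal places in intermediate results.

175

Corrected full-test reliability: r_full = 2 × 0.675 / (1 + 0.675) ≈ 0.8060
n = r_tgt(1 − r_full) / [r_full(1 − r_tgt)] = 0.933 × 0.1940 / (0.8060 × 0.067) ≈ 3.3518
Items = 3.3518 × 52 ≈ 174.29 → 175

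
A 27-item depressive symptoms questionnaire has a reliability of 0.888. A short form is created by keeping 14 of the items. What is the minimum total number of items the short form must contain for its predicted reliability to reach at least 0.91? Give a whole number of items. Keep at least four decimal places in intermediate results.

35

First, r for the 14-item form: n = 14/27 = 0.5185, so r_14 = 0.5185·0.888/(1 + (0.5185 − 1)·0.888) = 0.8043
Then solve for n' with r_old = 0.8043, r_target = 0.91: n' = 0.91(1 − 0.8043)/[0.8043(1 − 0.91)] = 2.4602
Items = 2.4602 × 14 ≈ 34.44 → 35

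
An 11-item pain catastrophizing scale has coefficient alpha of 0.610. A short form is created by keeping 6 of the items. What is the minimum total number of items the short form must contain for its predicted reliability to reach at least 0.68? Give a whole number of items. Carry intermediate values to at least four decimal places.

Short-form reliability: n = 6/11 = 0.5455; r_6 = n·r/(1+(n−1)r) ≈ 0.4604
Then solve for n' with r_old = 0.4604, r_target = 0.68: n' = 0.68(1 − 0.4604)/[0.4604(1 − 0.68)] = 2.4906
Total items = 2.4906 × 6 = 14.94, rounded up to 15.

15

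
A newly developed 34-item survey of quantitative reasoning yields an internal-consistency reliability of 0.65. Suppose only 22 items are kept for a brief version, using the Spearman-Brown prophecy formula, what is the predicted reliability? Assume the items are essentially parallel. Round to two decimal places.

0.55

The new length is 22/34 = 0.6471 times the old.
r_new = (0.6471 × 0.65) / (1 + (0.6471 − 1) × 0.65)
     = 0.4206 / 0.7706 = 0.5458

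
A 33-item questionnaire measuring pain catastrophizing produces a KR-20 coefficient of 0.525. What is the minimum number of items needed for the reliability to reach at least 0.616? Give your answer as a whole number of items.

48

Invert Spearman-Brown to solve for n:
n = r_target (1 − r_old) / [ r_old (1 − r_target) ]
n = [0.616 × 0.475] / [0.525 × 0.384]
n = 0.292600 / 0.201600 ≈ 1.4514
So the test needs 1.4514 × 33 ≈ 47.90 items; rounding up, 48.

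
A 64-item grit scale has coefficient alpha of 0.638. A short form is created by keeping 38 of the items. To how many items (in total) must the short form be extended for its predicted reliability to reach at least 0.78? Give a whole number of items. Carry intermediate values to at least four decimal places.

First, r for the 38-item form: n = 38/64 = 0.5938, so r_38 = 0.5938·0.638/(1 + (0.5938 − 1)·0.638) = 0.5114
Length factor from the short form to reach 0.78: n' = 0.78(1 − 0.5114) / [0.5114(1 − 0.78)] ≈ 3.3874
Items = 3.3874 × 38 ≈ 128.72 → 129

129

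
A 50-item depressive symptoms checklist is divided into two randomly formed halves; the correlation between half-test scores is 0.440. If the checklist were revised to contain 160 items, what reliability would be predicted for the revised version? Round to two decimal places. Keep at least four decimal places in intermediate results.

0.83

First correct the split-half correlation to full-test reliability: r_full = 2 × 0.440 / (1 + 0.440) ≈ 0.6111
Length factor from 50 to 160 items: n = 160/50 = 3.2000
r_new = n·r_full / (1 + (n − 1)·r_full) = 1.9555 / 2.3444 ≈ 0.8341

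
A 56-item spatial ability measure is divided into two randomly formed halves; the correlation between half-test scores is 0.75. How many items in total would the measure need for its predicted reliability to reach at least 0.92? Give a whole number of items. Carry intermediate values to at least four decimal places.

r_full = 2(0.75)/(1 + 0.75) = 0.8571
Solve Spearman-Brown for n: n = 0.92(1 − 0.8571) / [0.8571(1 − 0.92)] = 1.9173
Required items = 1.9173 × 56 = 107.37, so 108 items.

108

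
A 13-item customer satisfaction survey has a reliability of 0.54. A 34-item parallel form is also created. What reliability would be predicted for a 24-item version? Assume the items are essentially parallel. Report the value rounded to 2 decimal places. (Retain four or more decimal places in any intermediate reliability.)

The 34-item form is not needed; work directly from the 13-item form with n = 24/13 = 1.8462.
r_{24} = n·r / (1 + (n − 1)·r) = 0.9969 / 1.4569 ≈ 0.6843

0.68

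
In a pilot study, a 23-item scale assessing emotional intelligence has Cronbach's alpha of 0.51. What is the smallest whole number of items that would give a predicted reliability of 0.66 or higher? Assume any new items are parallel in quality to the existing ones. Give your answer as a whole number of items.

Rearranging the Spearman-Brown formula for n,
n = r_target (1 − r_old) / [ r_old (1 − r_target) ]
n = [0.66 × 0.49] / [0.51 × 0.34]
  = 0.3234 / 0.1734 = 1.8651
1.8651 × 23 = 42.90 → 43 items

43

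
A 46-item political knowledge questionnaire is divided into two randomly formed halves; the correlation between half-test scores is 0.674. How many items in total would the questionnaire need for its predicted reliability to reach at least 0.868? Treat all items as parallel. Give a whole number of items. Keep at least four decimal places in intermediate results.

74

Corrected full-test reliability: r_full = 2 × 0.674 / (1 + 0.674) ≈ 0.8053
Solve Spearman-Brown for n: n = 0.868(1 − 0.8053) / [0.8053(1 − 0.868)] = 1.5898
Items = 1.5898 × 46 ≈ 73.13 → 74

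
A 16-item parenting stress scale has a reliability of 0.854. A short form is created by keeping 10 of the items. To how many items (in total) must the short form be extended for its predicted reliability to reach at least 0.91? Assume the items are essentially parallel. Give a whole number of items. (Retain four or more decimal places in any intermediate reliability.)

28

First, r for the 10-item form: n = 10/16 = 0.6250, so r_10 = 0.6250·0.854/(1 + (0.6250 − 1)·0.854) = 0.7852
Then solve for n' with r_old = 0.7852, r_target = 0.91: n' = 0.91(1 − 0.7852)/[0.7852(1 − 0.91)] = 2.7660
Items = 2.7660 × 10 ≈ 27.66 → 28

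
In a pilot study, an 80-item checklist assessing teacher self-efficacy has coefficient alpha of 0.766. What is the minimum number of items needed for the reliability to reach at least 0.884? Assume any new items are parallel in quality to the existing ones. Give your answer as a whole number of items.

187

Rearranging the Spearman-Brown formula for n,
n = r*(1 − r) / [ r (1 − r*) ]
n = [0.884 × 0.234] / [0.766 × 0.116]
  = 0.206856 / 0.088856 = 2.3280
So the test needs 2.3280 × 80 ≈ 186.24 items; rounding up, 187.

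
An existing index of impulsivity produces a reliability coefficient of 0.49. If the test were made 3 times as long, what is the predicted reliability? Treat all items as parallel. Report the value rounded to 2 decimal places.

0.74

Spearman-Brown: r_new = n·r / (1 + (n − 1)·r)
r_new = 3·0.49 / [1 + (3 − 1)·0.49]
     = 1.4700 / 1.9800 = 0.7424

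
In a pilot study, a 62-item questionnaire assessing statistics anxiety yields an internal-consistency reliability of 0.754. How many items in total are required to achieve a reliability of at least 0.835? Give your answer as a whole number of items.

Spearman-Brown solved for the length factor n:
n = r_target (1 − r_old) / [ r_old (1 − r_target) ]
n = 0.835(1 − 0.754) / [0.754(1 − 0.835)]
  = 0.205410 / 0.124410 = 1.6511
So the test needs 1.6511 × 62 ≈ 102.37 items; rounding up, 103.

103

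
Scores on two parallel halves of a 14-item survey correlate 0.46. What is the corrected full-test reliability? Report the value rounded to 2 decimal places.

0.63

r_full = 2(0.46) / (1 + 0.46)
r_full = 0.9200 / 1.4600 ≈ 0.6301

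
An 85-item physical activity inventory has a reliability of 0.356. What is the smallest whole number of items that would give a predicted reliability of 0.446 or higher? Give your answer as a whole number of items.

Rearranging the Spearman-Brown formula for n,
n = r*(1 − r) / [ r (1 − r*) ]
n = [0.446 × 0.644] / [0.356 × 0.554]
  = 0.287224 / 0.197224 = 1.4563
So the test needs 1.4563 × 85 ≈ 123.79 items; rounding up, 124.

124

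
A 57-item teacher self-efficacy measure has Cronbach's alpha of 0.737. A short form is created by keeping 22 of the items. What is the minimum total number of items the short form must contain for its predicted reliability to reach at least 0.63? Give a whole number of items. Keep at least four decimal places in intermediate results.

35

Short-form reliability: n = 22/57 = 0.3860; r_22 = n·r/(1+(n−1)r) ≈ 0.5196
Length factor from the short form to reach 0.63: n' = 0.63(1 − 0.5196) / [0.5196(1 − 0.63)] ≈ 1.5742
Total items = 1.5742 × 22 = 34.63, rounded up to 35.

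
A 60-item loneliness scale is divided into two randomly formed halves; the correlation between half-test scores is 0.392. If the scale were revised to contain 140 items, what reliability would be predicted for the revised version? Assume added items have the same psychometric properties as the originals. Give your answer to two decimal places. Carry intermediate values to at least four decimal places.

0.75

Spearman-Brown correction (n = 2): r_full = 2·0.392/(1 + 0.392) = 0.5632
Length factor from 60 to 140 items: n = 140/60 = 2.3333
r_new = n·r_full / (1 + (n − 1)·r_full) = 1.3141 / 1.7509 ≈ 0.7505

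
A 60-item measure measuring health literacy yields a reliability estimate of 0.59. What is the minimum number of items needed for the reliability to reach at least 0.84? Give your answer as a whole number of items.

Rearranging the Spearman-Brown formula for n,
n = r_target (1 − r_old) / [ r_old (1 − r_target) ]
n = [0.84 × 0.41] / [0.59 × 0.16]
n = 0.3444 / 0.0944 ≈ 3.6483
3.6483 × 60 = 218.90 → 219 items

219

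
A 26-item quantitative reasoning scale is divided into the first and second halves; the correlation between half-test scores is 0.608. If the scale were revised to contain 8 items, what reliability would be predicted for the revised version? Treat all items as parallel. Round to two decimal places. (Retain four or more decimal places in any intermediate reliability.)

0.49

Spearman-Brown correction (n = 2): r_full = 2·0.608/(1 + 0.608) = 0.7562
Then adjust to 8 items: n = 8/26 = 0.3077
r_new = n·r_full / (1 + (n − 1)·r_full) = 0.2327 / 0.4765 ≈ 0.4884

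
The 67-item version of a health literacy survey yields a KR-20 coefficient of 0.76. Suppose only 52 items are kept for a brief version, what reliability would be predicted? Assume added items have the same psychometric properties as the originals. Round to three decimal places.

0.711

Length ratio n = 52/67 = 0.7761
r_new = 0.7761·0.76 / [1 + (0.7761 − 1)·0.76]
r_new = 0.5898 / 0.8298 ≈ 0.7108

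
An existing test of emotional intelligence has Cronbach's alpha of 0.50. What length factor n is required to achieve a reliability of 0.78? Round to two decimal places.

3.55

Rearranging the Spearman-Brown formula for n,
n = r_target (1 − r_old) / [ r_old (1 − r_target) ]
n = 0.78(1 − 0.50) / [0.50(1 − 0.78)]
  = 0.3900 / 0.1100 = 3.5455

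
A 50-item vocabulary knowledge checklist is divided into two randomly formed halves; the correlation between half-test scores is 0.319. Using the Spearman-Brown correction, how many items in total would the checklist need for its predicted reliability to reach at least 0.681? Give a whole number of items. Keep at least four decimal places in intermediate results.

r_full = 2(0.319)/(1 + 0.319) = 0.4837
Solve Spearman-Brown for n: n = 0.681(1 − 0.4837) / [0.4837(1 − 0.681)] = 2.2787
Required items = 2.2787 × 50 = 113.94, so 114 items.

114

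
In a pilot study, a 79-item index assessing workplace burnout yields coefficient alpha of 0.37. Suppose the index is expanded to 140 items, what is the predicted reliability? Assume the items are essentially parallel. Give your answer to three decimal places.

0.510

Length ratio n = 140/79 = 1.7722
By Spearman-Brown, r_new = n r / (1 + (n − 1) r).
r_new = 1.7722·0.37 / [1 + (1.7722 − 1)·0.37]
r_new = 0.6557 / 1.2857 ≈ 0.5100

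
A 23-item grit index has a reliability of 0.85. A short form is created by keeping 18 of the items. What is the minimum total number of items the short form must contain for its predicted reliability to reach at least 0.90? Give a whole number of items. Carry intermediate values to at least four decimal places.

Short-form reliability: n = 18/23 = 0.7826; r_18 = n·r/(1+(n−1)r) ≈ 0.8160
Then solve for n' with r_old = 0.8160, r_target = 0.90: n' = 0.90(1 − 0.8160)/[0.8160(1 − 0.90)] = 2.0294
Items = 2.0294 × 18 ≈ 36.53 → 37

37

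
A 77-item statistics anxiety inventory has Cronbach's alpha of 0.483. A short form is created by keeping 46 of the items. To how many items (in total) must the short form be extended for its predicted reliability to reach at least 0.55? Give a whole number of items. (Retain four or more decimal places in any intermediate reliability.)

101

Short-form reliability: n = 46/77 = 0.5974; r_46 = n·r/(1+(n−1)r) ≈ 0.3582
Then solve for n' with r_old = 0.3582, r_target = 0.55: n' = 0.55(1 − 0.3582)/[0.3582(1 − 0.55)] = 2.1899
Total items = 2.1899 × 46 = 100.74, rounded up to 101.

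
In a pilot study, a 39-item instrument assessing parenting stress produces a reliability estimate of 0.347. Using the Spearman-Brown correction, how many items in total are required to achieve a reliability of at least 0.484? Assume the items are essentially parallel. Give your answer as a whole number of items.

Invert Spearman-Brown to solve for n:
n = r*(1 − r) / [ r (1 − r*) ]
n = 0.484 × (1 − 0.347) / [ 0.347 × (1 − 0.484) ]
  = 0.316052 / 0.179052 = 1.7651
So the test needs 1.7651 × 39 ≈ 68.84 items; rounding up, 69.

69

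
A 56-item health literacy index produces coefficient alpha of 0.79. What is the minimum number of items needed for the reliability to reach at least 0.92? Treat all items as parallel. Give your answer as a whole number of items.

172

Rearranging the Spearman-Brown formula for n,
n = r*(1 − r) / [ r (1 − r*) ]
n = 0.92 × (1 − 0.79) / [ 0.79 × (1 − 0.92) ]
  = 0.1932 / 0.0632 = 3.0570
Items needed = n × 56 = 3.0570 × 56 ≈ 171.19 → round up to 172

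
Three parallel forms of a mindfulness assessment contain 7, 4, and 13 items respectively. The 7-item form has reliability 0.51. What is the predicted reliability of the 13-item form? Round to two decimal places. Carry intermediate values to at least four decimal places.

Only the ratio of lengths matters: n = 13/7 = 1.8571
r_{13} = n·r / (1 + (n − 1)·r) = 0.9471 / 1.4371 ≈ 0.6590

0.66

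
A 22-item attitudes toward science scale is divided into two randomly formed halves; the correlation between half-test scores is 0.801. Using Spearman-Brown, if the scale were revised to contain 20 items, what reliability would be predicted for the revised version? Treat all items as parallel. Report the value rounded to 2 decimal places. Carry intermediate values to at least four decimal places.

First correct the split-half correlation to full-test reliability: r_full = 2 × 0.801 / (1 + 0.801) ≈ 0.8895
Then adjust to 20 items: n = 20/22 = 0.9091
r_new = n·r_full / (1 + (n − 1)·r_full) = 0.8086 / 0.9191 ≈ 0.8798

0.88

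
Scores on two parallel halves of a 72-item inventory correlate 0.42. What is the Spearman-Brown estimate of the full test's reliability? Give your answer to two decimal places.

0.59

Each half is half the length of the full test, so the full test is n = 2 times a half.
r_full = 2(0.42) / (1 + 0.42)
       = 0.8400 / 1.4200 = 0.5915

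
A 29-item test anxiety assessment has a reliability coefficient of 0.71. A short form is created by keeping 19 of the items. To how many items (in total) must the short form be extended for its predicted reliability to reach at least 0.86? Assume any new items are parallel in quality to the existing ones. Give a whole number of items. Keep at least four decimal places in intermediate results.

73

Short-form reliability: n = 19/29 = 0.6552; r_19 = n·r/(1+(n−1)r) ≈ 0.6160
Length factor from the short form to reach 0.86: n' = 0.86(1 − 0.6160) / [0.6160(1 − 0.86)] ≈ 3.8293
Items = 3.8293 × 19 ≈ 72.76 → 73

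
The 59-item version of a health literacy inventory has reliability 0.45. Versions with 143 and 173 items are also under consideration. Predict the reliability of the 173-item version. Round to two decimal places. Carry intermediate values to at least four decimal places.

Only the ratio of lengths matters: n = 173/59 = 2.9322
r_{173} = n·r / (1 + (n − 1)·r) = 1.3195 / 1.8695 ≈ 0.7058

0.71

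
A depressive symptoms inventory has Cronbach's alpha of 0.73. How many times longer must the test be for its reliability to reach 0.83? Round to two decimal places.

1.81

n = 0.83 × (1 − 0.73) / [ 0.73 × (1 − 0.83) ]
  = 0.2241 / 0.1241 = 1.8058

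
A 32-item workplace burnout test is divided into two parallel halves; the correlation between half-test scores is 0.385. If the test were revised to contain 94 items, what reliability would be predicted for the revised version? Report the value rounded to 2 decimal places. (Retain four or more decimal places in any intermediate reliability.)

First correct the split-half correlation to full-test reliability: r_full = 2 × 0.385 / (1 + 0.385) ≈ 0.5560
Then adjust to 94 items: n = 94/32 = 2.9375
r_new = n·r_full / (1 + (n − 1)·r_full) = 1.6333 / 2.0773 ≈ 0.7863

0.79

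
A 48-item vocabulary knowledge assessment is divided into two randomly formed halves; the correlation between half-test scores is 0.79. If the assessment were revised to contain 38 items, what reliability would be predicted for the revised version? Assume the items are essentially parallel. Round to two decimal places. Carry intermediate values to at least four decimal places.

First correct the split-half correlation to full-test reliability: r_full = 2 × 0.79 / (1 + 0.79) ≈ 0.8827
Length factor from 48 to 38 items: n = 38/48 = 0.7917
r_new = n·r_full / (1 + (n − 1)·r_full) = 0.6988 / 0.8161 ≈ 0.8563

0.86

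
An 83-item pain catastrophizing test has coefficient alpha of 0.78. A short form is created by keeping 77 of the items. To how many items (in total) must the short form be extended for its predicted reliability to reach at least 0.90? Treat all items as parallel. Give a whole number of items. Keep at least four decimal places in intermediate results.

Short-form reliability: n = 77/83 = 0.9277; r_77 = n·r/(1+(n−1)r) ≈ 0.7669
Then solve for n' with r_old = 0.7669, r_target = 0.90: n' = 0.90(1 − 0.7669)/[0.7669(1 − 0.90)] = 2.7356
Total items = 2.7356 × 77 = 210.64, rounded up to 211.

211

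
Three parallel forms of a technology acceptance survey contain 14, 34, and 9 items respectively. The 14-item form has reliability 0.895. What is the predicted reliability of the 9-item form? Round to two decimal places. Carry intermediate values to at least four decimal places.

0.85

The 34-item form is not needed; work directly from the 14-item form with n = 9/14 = 0.6429.
r_{9} = n·r / (1 + (n − 1)·r) = 0.5754 / 0.6804 ≈ 0.8457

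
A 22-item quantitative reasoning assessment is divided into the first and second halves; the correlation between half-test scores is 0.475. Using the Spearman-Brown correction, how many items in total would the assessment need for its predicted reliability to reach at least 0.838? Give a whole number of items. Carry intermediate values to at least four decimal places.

Corrected full-test reliability: r_full = 2 × 0.475 / (1 + 0.475) ≈ 0.6441
n = r_tgt(1 − r_full) / [r_full(1 − r_tgt)] = 0.838 × 0.3559 / (0.6441 × 0.162) ≈ 2.8583
Items = 2.8583 × 22 ≈ 62.88 → 63

63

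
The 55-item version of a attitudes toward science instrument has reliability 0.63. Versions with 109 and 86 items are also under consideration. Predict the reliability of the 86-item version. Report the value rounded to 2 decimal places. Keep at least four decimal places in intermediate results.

Only the ratio of lengths matters: n = 86/55 = 1.5636
r_{86} = n·r / (1 + (n − 1)·r) = 0.9851 / 1.3551 ≈ 0.7270

0.73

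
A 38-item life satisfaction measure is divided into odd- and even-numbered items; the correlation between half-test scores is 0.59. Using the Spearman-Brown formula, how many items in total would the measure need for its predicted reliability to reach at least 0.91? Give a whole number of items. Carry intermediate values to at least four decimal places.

134

Corrected full-test reliability: r_full = 2 × 0.59 / (1 + 0.59) ≈ 0.7421
Solve Spearman-Brown for n: n = 0.91(1 − 0.7421) / [0.7421(1 − 0.91)] = 3.5139
Items = 3.5139 × 38 ≈ 133.53 → 134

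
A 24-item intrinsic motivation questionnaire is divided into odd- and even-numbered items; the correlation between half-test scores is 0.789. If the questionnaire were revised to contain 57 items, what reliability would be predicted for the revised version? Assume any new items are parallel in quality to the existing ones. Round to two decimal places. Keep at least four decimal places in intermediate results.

0.95

Full-test reliability from the split-half r: r_full = 2(0.789)/(1 + 0.789) = 0.8821
Then adjust to 57 items: n = 57/24 = 2.3750
r_new = n·r_full / (1 + (n − 1)·r_full) = 2.0950 / 2.2129 ≈ 0.9467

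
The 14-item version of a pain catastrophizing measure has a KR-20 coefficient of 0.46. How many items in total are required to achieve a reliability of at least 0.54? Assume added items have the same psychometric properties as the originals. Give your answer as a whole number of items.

Spearman-Brown solved for the length factor n:
n = r*(1 − r) / [ r (1 − r*) ]
n = 0.54(1 − 0.46) / [0.46(1 − 0.54)]
  = 0.2916 / 0.2116 = 1.3781
Items needed = n × 14 = 1.3781 × 14 ≈ 19.29 → round up to 20

20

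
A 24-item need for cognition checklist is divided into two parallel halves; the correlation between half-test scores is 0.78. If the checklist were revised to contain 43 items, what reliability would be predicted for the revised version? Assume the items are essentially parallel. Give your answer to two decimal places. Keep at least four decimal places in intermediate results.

Full-test reliability from the split-half r: r_full = 2(0.78)/(1 + 0.78) = 0.8764
Length factor from 24 to 43 items: n = 43/24 = 1.7917
r_new = n·r_full / (1 + (n − 1)·r_full) = 1.5702 / 1.6938 ≈ 0.9270

0.93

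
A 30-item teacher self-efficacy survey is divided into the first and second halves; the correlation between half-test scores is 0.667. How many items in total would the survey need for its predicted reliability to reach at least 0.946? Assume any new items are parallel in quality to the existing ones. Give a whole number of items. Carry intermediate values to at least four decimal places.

132

Corrected full-test reliability: r_full = 2 × 0.667 / (1 + 0.667) ≈ 0.8002
Solve Spearman-Brown for n: n = 0.946(1 − 0.8002) / [0.8002(1 − 0.946)] = 4.3742
Required items = 4.3742 × 30 = 131.23, so 132 items.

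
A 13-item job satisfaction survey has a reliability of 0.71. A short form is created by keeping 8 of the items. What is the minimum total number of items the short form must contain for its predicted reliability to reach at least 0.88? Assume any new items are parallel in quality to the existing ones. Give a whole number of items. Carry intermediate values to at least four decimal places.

Short-form reliability: n = 8/13 = 0.6154; r_8 = n·r/(1+(n−1)r) ≈ 0.6011
Then solve for n' with r_old = 0.6011, r_target = 0.88: n' = 0.88(1 − 0.6011)/[0.6011(1 − 0.88)] = 4.8665
Items = 4.8665 × 8 ≈ 38.93 → 39

39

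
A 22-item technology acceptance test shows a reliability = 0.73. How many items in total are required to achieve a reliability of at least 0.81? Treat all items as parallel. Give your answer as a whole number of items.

35

Spearman-Brown solved for the length factor n:
n = r_target (1 − r_old) / [ r_old (1 − r_target) ]
n = 0.81 × (1 − 0.73) / [ 0.73 × (1 − 0.81) ]
n = 0.2187 / 0.1387 ≈ 1.5768
So the test needs 1.5768 × 22 ≈ 34.69 items; rounding up, 35.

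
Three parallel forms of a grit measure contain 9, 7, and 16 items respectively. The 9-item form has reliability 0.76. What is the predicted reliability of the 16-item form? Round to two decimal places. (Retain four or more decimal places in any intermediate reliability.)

Only the ratio of lengths matters: n = 16/9 = 1.7778
r_{16} = n·r / (1 + (n − 1)·r) = 1.3511 / 1.5911 ≈ 0.8492

0.85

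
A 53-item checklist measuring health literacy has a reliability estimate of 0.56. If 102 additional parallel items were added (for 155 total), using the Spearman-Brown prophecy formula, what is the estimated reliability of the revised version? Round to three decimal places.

Length ratio n = 155/53 = 2.9245
Spearman-Brown: r_new = n·r / (1 + (n − 1)·r)
r_new = 2.9245·0.56 / [1 + (2.9245 − 1)·0.56]
     = 1.6377 / 2.0777 = 0.7882

0.788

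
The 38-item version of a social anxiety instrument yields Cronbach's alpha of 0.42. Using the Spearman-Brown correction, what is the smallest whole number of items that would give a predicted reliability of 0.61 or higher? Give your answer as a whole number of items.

83

Rearranging the Spearman-Brown formula for n,
n = r_target (1 − r_old) / [ r_old (1 − r_target) ]
n = [0.61 × 0.58] / [0.42 × 0.39]
n = 0.3538 / 0.1638 ≈ 2.1600
Items needed = n × 38 = 2.1600 × 38 ≈ 82.08 → round up to 83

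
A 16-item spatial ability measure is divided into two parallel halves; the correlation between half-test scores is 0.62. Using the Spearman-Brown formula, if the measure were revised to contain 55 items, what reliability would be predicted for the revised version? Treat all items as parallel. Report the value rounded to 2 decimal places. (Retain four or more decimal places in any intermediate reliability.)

First correct the split-half correlation to full-test reliability: r_full = 2 × 0.62 / (1 + 0.62) ≈ 0.7654
Length factor from 16 to 55 items: n = 55/16 = 3.4375
r_new = n·r_full / (1 + (n − 1)·r_full) = 2.6311 / 2.8657 ≈ 0.9181

0.92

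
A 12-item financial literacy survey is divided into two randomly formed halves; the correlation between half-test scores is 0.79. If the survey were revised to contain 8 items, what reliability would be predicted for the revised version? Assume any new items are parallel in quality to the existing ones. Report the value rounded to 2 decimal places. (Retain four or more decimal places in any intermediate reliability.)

Spearman-Brown correction (n = 2): r_full = 2·0.79/(1 + 0.79) = 0.8827
Length factor from 12 to 8 items: n = 8/12 = 0.6667
r_new = n·r_full / (1 + (n − 1)·r_full) = 0.5885 / 0.7058 ≈ 0.8338

0.83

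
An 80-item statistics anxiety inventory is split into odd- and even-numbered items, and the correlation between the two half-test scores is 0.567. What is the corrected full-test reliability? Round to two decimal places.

0.72

The full test is twice the length of either half (n = 2).
r_full = 2r_hh / (1 + r_hh) = 2 × 0.567 / (1 + 0.567)
r_full = 1.1340 / 1.5670 ≈ 0.7237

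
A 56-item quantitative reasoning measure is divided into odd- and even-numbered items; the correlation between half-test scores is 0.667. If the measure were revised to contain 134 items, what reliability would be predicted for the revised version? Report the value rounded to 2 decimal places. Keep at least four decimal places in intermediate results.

Full-test reliability from the split-half r: r_full = 2(0.667)/(1 + 0.667) = 0.8002
Then adjust to 134 items: n = 134/56 = 2.3929
r_new = n·r_full / (1 + (n − 1)·r_full) = 1.9148 / 2.1146 ≈ 0.9055

0.91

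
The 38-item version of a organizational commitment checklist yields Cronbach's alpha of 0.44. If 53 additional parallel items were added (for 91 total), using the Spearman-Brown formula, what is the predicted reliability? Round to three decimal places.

Length ratio n = 91/38 = 2.3947
Apply the Spearman-Brown prophecy formula, r' = nr / [1 + (n − 1)r]:
r_new = (2.3947 × 0.44) / (1 + (2.3947 − 1) × 0.44)
r_new = 1.0537 / 1.6137 ≈ 0.6530

0.653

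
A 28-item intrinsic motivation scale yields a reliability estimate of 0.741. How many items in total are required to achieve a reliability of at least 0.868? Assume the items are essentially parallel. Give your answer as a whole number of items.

65

n = [0.868 × 0.259] / [0.741 × 0.132]
n = 0.224812 / 0.097812 ≈ 2.2984
2.2984 × 28 = 64.36 → 65 items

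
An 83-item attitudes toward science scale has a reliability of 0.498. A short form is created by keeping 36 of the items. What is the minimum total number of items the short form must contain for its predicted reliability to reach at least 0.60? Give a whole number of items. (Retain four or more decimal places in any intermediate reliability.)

First, r for the 36-item form: n = 36/83 = 0.4337, so r_36 = 0.4337·0.498/(1 + (0.4337 − 1)·0.498) = 0.3008
Then solve for n' with r_old = 0.3008, r_target = 0.60: n' = 0.60(1 − 0.3008)/[0.3008(1 − 0.60)] = 3.4867
Items = 3.4867 × 36 ≈ 125.52 → 126

126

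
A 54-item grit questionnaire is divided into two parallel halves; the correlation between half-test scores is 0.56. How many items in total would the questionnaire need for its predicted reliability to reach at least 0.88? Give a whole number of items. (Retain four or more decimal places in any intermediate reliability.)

156

Corrected full-test reliability: r_full = 2 × 0.56 / (1 + 0.56) ≈ 0.7179
Solve Spearman-Brown for n: n = 0.88(1 − 0.7179) / [0.7179(1 − 0.88)] = 2.8816
Items = 2.8816 × 54 ≈ 155.61 → 156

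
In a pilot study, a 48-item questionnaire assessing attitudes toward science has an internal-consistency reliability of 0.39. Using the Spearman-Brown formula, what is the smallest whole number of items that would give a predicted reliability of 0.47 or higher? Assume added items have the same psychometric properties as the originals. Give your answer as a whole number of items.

n = [0.47 × 0.61] / [0.39 × 0.53]
n = 0.2867 / 0.2067 ≈ 1.3870
So the test needs 1.3870 × 48 ≈ 66.58 items; rounding up, 67.

67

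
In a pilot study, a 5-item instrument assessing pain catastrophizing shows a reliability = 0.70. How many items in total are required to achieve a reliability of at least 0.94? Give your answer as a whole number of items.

34

Spearman-Brown solved for the length factor n:
n = r_target (1 − r_old) / [ r_old (1 − r_target) ]
n = 0.94(1 − 0.70) / [0.70(1 − 0.94)]
n = 0.2820 / 0.0420 ≈ 6.7143
So the test needs 6.7143 × 5 ≈ 33.57 items; rounding up, 34.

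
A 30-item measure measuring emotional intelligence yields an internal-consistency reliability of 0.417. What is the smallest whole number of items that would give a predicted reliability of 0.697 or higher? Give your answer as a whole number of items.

97

Spearman-Brown solved for the length factor n:
n = r*(1 − r) / [ r (1 − r*) ]
n = 0.697(1 − 0.417) / [0.417(1 − 0.697)]
  = 0.406351 / 0.126351 = 3.2160
3.2160 × 30 = 96.48 → 97 items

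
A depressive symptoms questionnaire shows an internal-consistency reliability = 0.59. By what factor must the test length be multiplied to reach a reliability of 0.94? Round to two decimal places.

10.89

Rearranging the Spearman-Brown formula for n,
n = r*(1 − r) / [ r (1 − r*) ]
n = 0.94 × (1 − 0.59) / [ 0.59 × (1 − 0.94) ]
  = 0.3854 / 0.0354 = 10.8870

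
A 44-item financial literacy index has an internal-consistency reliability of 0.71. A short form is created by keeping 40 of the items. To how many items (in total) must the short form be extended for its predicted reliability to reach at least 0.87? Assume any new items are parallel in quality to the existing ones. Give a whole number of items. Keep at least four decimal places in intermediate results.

121

Short-form reliability: n = 40/44 = 0.9091; r_40 = n·r/(1+(n−1)r) ≈ 0.6900
Length factor from the short form to reach 0.87: n' = 0.87(1 − 0.6900) / [0.6900(1 − 0.87)] ≈ 3.0067
Total items = 3.0067 × 40 = 120.27, rounded up to 121.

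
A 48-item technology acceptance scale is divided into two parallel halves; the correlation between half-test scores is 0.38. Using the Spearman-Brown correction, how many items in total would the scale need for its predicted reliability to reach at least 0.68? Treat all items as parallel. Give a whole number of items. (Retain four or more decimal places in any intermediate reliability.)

84

Corrected full-test reliability: r_full = 2 × 0.38 / (1 + 0.38) ≈ 0.5507
n = r_tgt(1 − r_full) / [r_full(1 − r_tgt)] = 0.68 × 0.4493 / (0.5507 × 0.32) ≈ 1.7337
Required items = 1.7337 × 48 = 83.22, so 84 items.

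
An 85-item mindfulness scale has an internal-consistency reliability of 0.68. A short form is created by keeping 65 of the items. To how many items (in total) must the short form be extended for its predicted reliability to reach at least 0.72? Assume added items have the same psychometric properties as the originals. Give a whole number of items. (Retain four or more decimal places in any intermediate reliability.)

103

First, r for the 65-item form: n = 65/85 = 0.7647, so r_65 = 0.7647·0.68/(1 + (0.7647 − 1)·0.68) = 0.6190
Then solve for n' with r_old = 0.6190, r_target = 0.72: n' = 0.72(1 − 0.6190)/[0.6190(1 − 0.72)] = 1.5827
Items = 1.5827 × 65 ≈ 102.88 → 103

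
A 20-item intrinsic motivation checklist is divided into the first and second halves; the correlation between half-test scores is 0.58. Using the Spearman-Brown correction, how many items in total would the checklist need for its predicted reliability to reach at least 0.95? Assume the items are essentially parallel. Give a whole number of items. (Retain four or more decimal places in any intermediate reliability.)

Corrected full-test reliability: r_full = 2 × 0.58 / (1 + 0.58) ≈ 0.7342
n = r_tgt(1 − r_full) / [r_full(1 − r_tgt)] = 0.95 × 0.2658 / (0.7342 × 0.05) ≈ 6.8785
Items = 6.8785 × 20 ≈ 137.57 → 138

138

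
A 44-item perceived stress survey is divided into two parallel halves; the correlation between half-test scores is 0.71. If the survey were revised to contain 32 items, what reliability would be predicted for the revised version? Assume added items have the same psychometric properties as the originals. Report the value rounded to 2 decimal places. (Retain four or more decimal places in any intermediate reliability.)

0.78

First correct the split-half correlation to full-test reliability: r_full = 2 × 0.71 / (1 + 0.71) ≈ 0.8304
Then adjust to 32 items: n = 32/44 = 0.7273
r_new = n·r_full / (1 + (n − 1)·r_full) = 0.6039 / 0.7735 ≈ 0.7807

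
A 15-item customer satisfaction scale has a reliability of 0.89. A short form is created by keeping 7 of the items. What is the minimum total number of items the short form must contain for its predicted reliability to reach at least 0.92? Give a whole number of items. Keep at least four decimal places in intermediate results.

First, r for the 7-item form: n = 7/15 = 0.4667, so r_7 = 0.4667·0.89/(1 + (0.4667 − 1)·0.89) = 0.7906
Length factor from the short form to reach 0.92: n' = 0.92(1 − 0.7906) / [0.7906(1 − 0.92)] ≈ 3.0459
Total items = 3.0459 × 7 = 21.32, rounded up to 22.

22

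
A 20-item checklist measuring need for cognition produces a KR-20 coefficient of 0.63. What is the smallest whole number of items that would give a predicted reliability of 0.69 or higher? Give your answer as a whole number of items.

27

n = 0.69(1 − 0.63) / [0.63(1 − 0.69)]
  = 0.2553 / 0.1953 = 1.3072
Items needed = n × 20 = 1.3072 × 20 ≈ 26.14 → round up to 27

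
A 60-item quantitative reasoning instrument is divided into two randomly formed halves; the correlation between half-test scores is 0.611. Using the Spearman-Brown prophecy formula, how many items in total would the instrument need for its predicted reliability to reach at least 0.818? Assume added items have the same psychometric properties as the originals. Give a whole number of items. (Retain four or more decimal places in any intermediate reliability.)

r_full = 2(0.611)/(1 + 0.611) = 0.7585
Solve Spearman-Brown for n: n = 0.818(1 − 0.7585) / [0.7585(1 − 0.818)] = 1.4310
Required items = 1.4310 × 60 = 85.86, so 86 items.

86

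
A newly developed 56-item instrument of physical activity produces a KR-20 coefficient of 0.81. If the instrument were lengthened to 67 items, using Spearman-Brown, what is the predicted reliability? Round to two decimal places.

0.84

n = 67/56 = 1.1964
Apply the Spearman-Brown prophecy formula, r' = nr / [1 + (n − 1)r]:
r_new = 1.1964·0.81 / [1 + (1.1964 − 1)·0.81]
     = 0.9691 / 1.1591 = 0.8361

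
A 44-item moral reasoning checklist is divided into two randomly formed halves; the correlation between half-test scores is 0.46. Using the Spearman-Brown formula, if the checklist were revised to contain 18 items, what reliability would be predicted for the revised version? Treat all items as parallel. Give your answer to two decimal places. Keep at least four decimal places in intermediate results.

0.41

Spearman-Brown correction (n = 2): r_full = 2·0.46/(1 + 0.46) = 0.6301
Length factor from 44 to 18 items: n = 18/44 = 0.4091
r_new = n·r_full / (1 + (n − 1)·r_full) = 0.2578 / 0.6277 ≈ 0.4107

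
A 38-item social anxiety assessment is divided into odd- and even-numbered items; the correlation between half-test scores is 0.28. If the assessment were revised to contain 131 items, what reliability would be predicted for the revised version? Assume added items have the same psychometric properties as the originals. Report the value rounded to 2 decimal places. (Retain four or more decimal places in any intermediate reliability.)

First correct the split-half correlation to full-test reliability: r_full = 2 × 0.28 / (1 + 0.28) ≈ 0.4375
Then adjust to 131 items: n = 131/38 = 3.4474
r_new = n·r_full / (1 + (n − 1)·r_full) = 1.5082 / 2.0707 ≈ 0.7284

0.73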